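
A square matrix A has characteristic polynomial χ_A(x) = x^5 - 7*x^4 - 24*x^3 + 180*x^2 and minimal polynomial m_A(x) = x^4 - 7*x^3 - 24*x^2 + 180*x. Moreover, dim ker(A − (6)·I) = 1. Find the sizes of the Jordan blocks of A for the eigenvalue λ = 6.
Block sizes for λ = 6: [2]

Step 1 — from the characteristic polynomial, algebraic multiplicity of λ = 6 is 2. From dim ker(A − (6)·I) = 1, there are exactly 1 Jordan blocks for λ = 6.
Step 2 — from the minimal polynomial, the factor (x − 6)^2 tells us the largest block for λ = 6 has size 2.
Step 3 — with total size 2, 1 blocks, and largest block 2, the block sizes (in nonincreasing order) are [2].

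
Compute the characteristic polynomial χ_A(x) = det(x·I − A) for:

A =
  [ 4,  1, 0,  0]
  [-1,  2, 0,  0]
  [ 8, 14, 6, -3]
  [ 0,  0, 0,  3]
x^4 - 15*x^3 + 81*x^2 - 189*x + 162

Expanding det(x·I − A) (e.g. by cofactor expansion or by noting that A is similar to its Jordan form J, which has the same characteristic polynomial as A) gives
  χ_A(x) = x^4 - 15*x^3 + 81*x^2 - 189*x + 162
which factors as (x - 6)*(x - 3)^3. The eigenvalues (with algebraic multiplicities) are λ = 3 with multiplicity 3, λ = 6 with multiplicity 1.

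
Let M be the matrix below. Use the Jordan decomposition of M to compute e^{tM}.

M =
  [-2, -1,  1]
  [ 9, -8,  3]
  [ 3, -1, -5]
e^{tM} =
  [3*t^2*exp(-5*t)/2 + 3*t*exp(-5*t) + exp(-5*t), -t^2*exp(-5*t)/2 - t*exp(-5*t), t*exp(-5*t)]
  [9*t^2*exp(-5*t)/2 + 9*t*exp(-5*t), -3*t^2*exp(-5*t)/2 - 3*t*exp(-5*t) + exp(-5*t), 3*t*exp(-5*t)]
  [3*t*exp(-5*t), -t*exp(-5*t), exp(-5*t)]

Strategy: write M = P · J · P⁻¹ where J is a Jordan canonical form, so e^{tM} = P · e^{tJ} · P⁻¹, and e^{tJ} can be computed block-by-block.

M has Jordan form
J =
  [-5,  1,  0]
  [ 0, -5,  1]
  [ 0,  0, -5]
(up to reordering of blocks).

Per-block formulas:
  For a 3×3 Jordan block J_3(-5): exp(t · J_3(-5)) = e^(-5t)·(I + t·N + (t^2/2)·N^2), where N is the 3×3 nilpotent shift.

After assembling e^{tJ} and conjugating by P, we get:

e^{tM} =
  [3*t^2*exp(-5*t)/2 + 3*t*exp(-5*t) + exp(-5*t), -t^2*exp(-5*t)/2 - t*exp(-5*t), t*exp(-5*t)]
  [9*t^2*exp(-5*t)/2 + 9*t*exp(-5*t), -3*t^2*exp(-5*t)/2 - 3*t*exp(-5*t) + exp(-5*t), 3*t*exp(-5*t)]
  [3*t*exp(-5*t), -t*exp(-5*t), exp(-5*t)]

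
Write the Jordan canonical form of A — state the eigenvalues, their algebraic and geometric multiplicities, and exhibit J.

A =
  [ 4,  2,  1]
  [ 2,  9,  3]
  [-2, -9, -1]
J_3(4)

The characteristic polynomial is
  det(x·I − A) = x^3 - 12*x^2 + 48*x - 64 = (x - 4)^3

Eigenvalues and multiplicities (the geometric multiplicity of λ is n − rank(A − λI), which equals the number of Jordan blocks for λ):
  λ = 4: algebraic multiplicity = 3, geometric multiplicity = 1

Determining the block sizes for each eigenvalue:
  λ = 4: one block (gm = 1), so the single block has size am = 3 → block sizes [3]

Assembling the blocks gives a Jordan form
J =
  [4, 1, 0]
  [0, 4, 1]
  [0, 0, 4]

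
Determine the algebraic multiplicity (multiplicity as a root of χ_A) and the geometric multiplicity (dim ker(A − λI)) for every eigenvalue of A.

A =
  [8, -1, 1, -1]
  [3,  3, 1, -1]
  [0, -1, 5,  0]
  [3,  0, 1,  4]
λ = 5: alg = 4, geom = 2

Step 1 — factor the characteristic polynomial to read off the algebraic multiplicities:
  χ_A(x) = (x - 5)^4

Step 2 — compute geometric multiplicities via the rank-nullity identity g(λ) = n − rank(A − λI):
  rank(A − (5)·I) = 2, so dim ker(A − (5)·I) = n − 2 = 2

Summary:
  λ = 5: algebraic multiplicity = 4, geometric multiplicity = 2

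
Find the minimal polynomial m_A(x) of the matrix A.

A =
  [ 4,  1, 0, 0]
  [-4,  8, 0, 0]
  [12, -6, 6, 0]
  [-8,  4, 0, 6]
x^2 - 12*x + 36

The characteristic polynomial is χ_A(x) = (x - 6)^4, so the eigenvalues are known. The minimal polynomial is
  m_A(x) = Π_λ (x − λ)^{k_λ}
where k_λ is the size of the *largest* Jordan block for λ (equivalently, the smallest k with (A − λI)^k v = 0 for every generalised eigenvector v of λ).

  λ = 6: largest Jordan block has size 2, contributing (x − 6)^2

So m_A(x) = (x - 6)^2 = x^2 - 12*x + 36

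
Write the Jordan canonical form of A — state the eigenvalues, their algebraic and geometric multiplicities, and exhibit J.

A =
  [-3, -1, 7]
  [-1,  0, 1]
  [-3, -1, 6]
J_3(1)

The characteristic polynomial is
  det(x·I − A) = x^3 - 3*x^2 + 3*x - 1 = (x - 1)^3

Eigenvalues and multiplicities (the geometric multiplicity of λ is n − rank(A − λI), which equals the number of Jordan blocks for λ):
  λ = 1: algebraic multiplicity = 3, geometric multiplicity = 1

Determining the block sizes for each eigenvalue:
  λ = 1: one block (gm = 1), so the single block has size am = 3 → block sizes [3]

Assembling the blocks gives a Jordan form
J =
  [1, 1, 0]
  [0, 1, 1]
  [0, 0, 1]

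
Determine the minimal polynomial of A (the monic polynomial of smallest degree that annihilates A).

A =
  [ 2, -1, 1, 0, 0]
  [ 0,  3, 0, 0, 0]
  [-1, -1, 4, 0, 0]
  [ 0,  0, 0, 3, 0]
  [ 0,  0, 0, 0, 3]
x^2 - 6*x + 9

The characteristic polynomial is χ_A(x) = (x - 3)^5, so the eigenvalues are known. The minimal polynomial is
  m_A(x) = Π_λ (x − λ)^{k_λ}
where k_λ is the size of the *largest* Jordan block for λ (equivalently, the smallest k with (A − λI)^k v = 0 for every generalised eigenvector v of λ).

  λ = 3: largest Jordan block has size 2, contributing (x − 3)^2

So m_A(x) = (x - 3)^2 = x^2 - 6*x + 9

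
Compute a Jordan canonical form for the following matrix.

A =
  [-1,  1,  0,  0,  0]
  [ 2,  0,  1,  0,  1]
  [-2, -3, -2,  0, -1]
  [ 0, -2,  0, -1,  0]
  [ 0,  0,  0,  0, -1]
J_3(-1) ⊕ J_1(-1) ⊕ J_1(-1)

The characteristic polynomial is
  det(x·I − A) = x^5 + 5*x^4 + 10*x^3 + 10*x^2 + 5*x + 1 = (x + 1)^5

Eigenvalues and multiplicities (the geometric multiplicity of λ is n − rank(A − λI), which equals the number of Jordan blocks for λ):
  λ = -1: algebraic multiplicity = 5, geometric multiplicity = 3

Determining the block sizes for each eigenvalue:
  λ = -1: with am = 5 and gm = 3, the partition is not yet determined (e.g. several partitions of 5 into 3 parts exist). Let N = A − (-1)·I. Computing rank(N^1) = 2, rank(N^2) = 1, rank(N^3) = 0; the number of blocks of size ≥ j is rank(N^{j−1}) − rank(N^j), giving [3, 1, 1]. So we have 1 block(s) of size 3, 2 block(s) of size 1 → block sizes [3, 1, 1]

Assembling the blocks gives a Jordan form
J =
  [-1,  1,  0,  0,  0]
  [ 0, -1,  1,  0,  0]
  [ 0,  0, -1,  0,  0]
  [ 0,  0,  0, -1,  0]
  [ 0,  0,  0,  0, -1]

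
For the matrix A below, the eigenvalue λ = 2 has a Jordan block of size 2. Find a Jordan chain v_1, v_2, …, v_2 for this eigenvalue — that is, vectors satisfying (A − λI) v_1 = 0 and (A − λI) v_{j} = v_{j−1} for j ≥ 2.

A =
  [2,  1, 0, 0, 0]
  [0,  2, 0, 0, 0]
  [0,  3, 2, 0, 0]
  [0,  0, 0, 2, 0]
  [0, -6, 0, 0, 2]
A Jordan chain for λ = 2 of length 2:
v_1 = (1, 0, 3, 0, -6)ᵀ
v_2 = (0, 1, 0, 0, 0)ᵀ

Let N = A − (2)·I. We want v_2 with N^2 v_2 = 0 but N^1 v_2 ≠ 0; then v_{j-1} := N · v_j for j = 2, …, 2.

Pick v_2 = (0, 1, 0, 0, 0)ᵀ.
Then v_1 = N · v_2 = (1, 0, 3, 0, -6)ᵀ.

Sanity check: (A − (2)·I) v_1 = (0, 0, 0, 0, 0)ᵀ = 0. ✓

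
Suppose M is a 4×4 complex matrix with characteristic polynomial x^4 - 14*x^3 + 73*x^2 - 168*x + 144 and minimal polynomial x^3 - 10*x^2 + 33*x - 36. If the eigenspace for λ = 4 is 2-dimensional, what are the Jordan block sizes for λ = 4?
Block sizes for λ = 4: [1, 1]

Step 1 — from the characteristic polynomial, algebraic multiplicity of λ = 4 is 2. From dim ker(M − (4)·I) = 2, there are exactly 2 Jordan blocks for λ = 4.
Step 2 — from the minimal polynomial, the factor (x − 4) tells us the largest block for λ = 4 has size 1.
Step 3 — with total size 2, 2 blocks, and largest block 1, the block sizes (in nonincreasing order) are [1, 1].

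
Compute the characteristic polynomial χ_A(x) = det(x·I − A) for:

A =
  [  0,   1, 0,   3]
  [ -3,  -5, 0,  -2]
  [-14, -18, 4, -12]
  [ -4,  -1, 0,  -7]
x^4 + 8*x^3 - 128*x - 256

Expanding det(x·I − A) (e.g. by cofactor expansion or by noting that A is similar to its Jordan form J, which has the same characteristic polynomial as A) gives
  χ_A(x) = x^4 + 8*x^3 - 128*x - 256
which factors as (x - 4)*(x + 4)^3. The eigenvalues (with algebraic multiplicities) are λ = -4 with multiplicity 3, λ = 4 with multiplicity 1.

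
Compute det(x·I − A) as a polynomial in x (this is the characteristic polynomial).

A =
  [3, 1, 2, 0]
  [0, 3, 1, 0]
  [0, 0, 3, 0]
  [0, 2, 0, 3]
x^4 - 12*x^3 + 54*x^2 - 108*x + 81

Expanding det(x·I − A) (e.g. by cofactor expansion or by noting that A is similar to its Jordan form J, which has the same characteristic polynomial as A) gives
  χ_A(x) = x^4 - 12*x^3 + 54*x^2 - 108*x + 81
which factors as (x - 3)^4. The eigenvalues (with algebraic multiplicities) are λ = 3 with multiplicity 4.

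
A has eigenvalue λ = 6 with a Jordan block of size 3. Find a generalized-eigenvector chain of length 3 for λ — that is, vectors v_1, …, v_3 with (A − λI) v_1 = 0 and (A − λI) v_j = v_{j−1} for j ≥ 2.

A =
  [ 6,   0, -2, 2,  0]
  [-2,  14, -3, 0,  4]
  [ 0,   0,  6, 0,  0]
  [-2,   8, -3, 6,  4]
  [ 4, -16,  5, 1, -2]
A Jordan chain for λ = 6 of length 3:
v_1 = (-4, 0, 0, 0, -2)ᵀ
v_2 = (0, -2, 0, -2, 4)ᵀ
v_3 = (1, 0, 0, 0, 0)ᵀ

Let N = A − (6)·I. We want v_3 with N^3 v_3 = 0 but N^2 v_3 ≠ 0; then v_{j-1} := N · v_j for j = 3, …, 2.

Pick v_3 = (1, 0, 0, 0, 0)ᵀ.
Then v_2 = N · v_3 = (0, -2, 0, -2, 4)ᵀ.
Then v_1 = N · v_2 = (-4, 0, 0, 0, -2)ᵀ.

Sanity check: (A − (6)·I) v_1 = (0, 0, 0, 0, 0)ᵀ = 0. ✓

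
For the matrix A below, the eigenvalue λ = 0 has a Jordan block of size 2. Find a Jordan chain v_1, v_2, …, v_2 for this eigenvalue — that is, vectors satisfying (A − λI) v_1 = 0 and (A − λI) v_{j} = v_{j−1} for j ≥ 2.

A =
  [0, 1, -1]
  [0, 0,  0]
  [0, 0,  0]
A Jordan chain for λ = 0 of length 2:
v_1 = (1, 0, 0)ᵀ
v_2 = (0, 1, 0)ᵀ

Let N = A − (0)·I. We want v_2 with N^2 v_2 = 0 but N^1 v_2 ≠ 0; then v_{j-1} := N · v_j for j = 2, …, 2.

Pick v_2 = (0, 1, 0)ᵀ.
Then v_1 = N · v_2 = (1, 0, 0)ᵀ.

Sanity check: (A − (0)·I) v_1 = (0, 0, 0)ᵀ = 0. ✓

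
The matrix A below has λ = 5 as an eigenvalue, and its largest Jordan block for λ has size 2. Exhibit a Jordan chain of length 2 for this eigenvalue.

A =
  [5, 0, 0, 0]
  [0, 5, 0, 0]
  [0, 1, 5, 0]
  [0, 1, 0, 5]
A Jordan chain for λ = 5 of length 2:
v_1 = (0, 0, 1, 1)ᵀ
v_2 = (0, 1, 0, 0)ᵀ

Let N = A − (5)·I. We want v_2 with N^2 v_2 = 0 but N^1 v_2 ≠ 0; then v_{j-1} := N · v_j for j = 2, …, 2.

Pick v_2 = (0, 1, 0, 0)ᵀ.
Then v_1 = N · v_2 = (0, 0, 1, 1)ᵀ.

Sanity check: (A − (5)·I) v_1 = (0, 0, 0, 0)ᵀ = 0. ✓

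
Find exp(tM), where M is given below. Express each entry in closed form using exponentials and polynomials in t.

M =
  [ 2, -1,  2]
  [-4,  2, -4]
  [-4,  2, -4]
e^{tM} =
  [2*t + 1, -t, 2*t]
  [-4*t, 2*t + 1, -4*t]
  [-4*t, 2*t, 1 - 4*t]

Strategy: write M = P · J · P⁻¹ where J is a Jordan canonical form, so e^{tM} = P · e^{tJ} · P⁻¹, and e^{tJ} can be computed block-by-block.

M has Jordan form
J =
  [0, 1, 0]
  [0, 0, 0]
  [0, 0, 0]
(up to reordering of blocks).

Per-block formulas:
  For a 1×1 block at λ = 0: exp(t · [0]) = [e^(0t)].
  For a 2×2 Jordan block J_2(0): exp(t · J_2(0)) = e^(0t)·(I + t·N), where N is the 2×2 nilpotent shift.

After assembling e^{tJ} and conjugating by P, we get:

e^{tM} =
  [2*t + 1, -t, 2*t]
  [-4*t, 2*t + 1, -4*t]
  [-4*t, 2*t, 1 - 4*t]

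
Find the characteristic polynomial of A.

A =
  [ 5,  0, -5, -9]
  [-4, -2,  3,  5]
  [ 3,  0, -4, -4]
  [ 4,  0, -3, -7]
x^4 + 8*x^3 + 24*x^2 + 32*x + 16

Expanding det(x·I − A) (e.g. by cofactor expansion or by noting that A is similar to its Jordan form J, which has the same characteristic polynomial as A) gives
  χ_A(x) = x^4 + 8*x^3 + 24*x^2 + 32*x + 16
which factors as (x + 2)^4. The eigenvalues (with algebraic multiplicities) are λ = -2 with multiplicity 4.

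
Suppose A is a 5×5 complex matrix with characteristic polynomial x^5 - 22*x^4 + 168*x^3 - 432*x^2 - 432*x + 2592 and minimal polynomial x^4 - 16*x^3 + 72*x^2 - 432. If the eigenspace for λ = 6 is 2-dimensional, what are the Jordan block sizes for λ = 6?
Block sizes for λ = 6: [3, 1]

Step 1 — from the characteristic polynomial, algebraic multiplicity of λ = 6 is 4. From dim ker(A − (6)·I) = 2, there are exactly 2 Jordan blocks for λ = 6.
Step 2 — from the minimal polynomial, the factor (x − 6)^3 tells us the largest block for λ = 6 has size 3.
Step 3 — with total size 4, 2 blocks, and largest block 3, the block sizes (in nonincreasing order) are [3, 1].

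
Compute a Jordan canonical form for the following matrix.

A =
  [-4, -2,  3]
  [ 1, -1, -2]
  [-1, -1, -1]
J_3(-2)

The characteristic polynomial is
  det(x·I − A) = x^3 + 6*x^2 + 12*x + 8 = (x + 2)^3

Eigenvalues and multiplicities (the geometric multiplicity of λ is n − rank(A − λI), which equals the number of Jordan blocks for λ):
  λ = -2: algebraic multiplicity = 3, geometric multiplicity = 1

Determining the block sizes for each eigenvalue:
  λ = -2: one block (gm = 1), so the single block has size am = 3 → block sizes [3]

Assembling the blocks gives a Jordan form
J =
  [-2,  1,  0]
  [ 0, -2,  1]
  [ 0,  0, -2]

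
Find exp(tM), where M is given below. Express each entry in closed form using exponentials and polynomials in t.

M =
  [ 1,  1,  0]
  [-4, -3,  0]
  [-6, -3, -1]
e^{tM} =
  [2*t*exp(-t) + exp(-t), t*exp(-t), 0]
  [-4*t*exp(-t), -2*t*exp(-t) + exp(-t), 0]
  [-6*t*exp(-t), -3*t*exp(-t), exp(-t)]

Strategy: write M = P · J · P⁻¹ where J is a Jordan canonical form, so e^{tM} = P · e^{tJ} · P⁻¹, and e^{tJ} can be computed block-by-block.

M has Jordan form
J =
  [-1,  1,  0]
  [ 0, -1,  0]
  [ 0,  0, -1]
(up to reordering of blocks).

Per-block formulas:
  For a 2×2 Jordan block J_2(-1): exp(t · J_2(-1)) = e^(-1t)·(I + t·N), where N is the 2×2 nilpotent shift.
  For a 1×1 block at λ = -1: exp(t · [-1]) = [e^(-1t)].

After assembling e^{tJ} and conjugating by P, we get:

e^{tM} =
  [2*t*exp(-t) + exp(-t), t*exp(-t), 0]
  [-4*t*exp(-t), -2*t*exp(-t) + exp(-t), 0]
  [-6*t*exp(-t), -3*t*exp(-t), exp(-t)]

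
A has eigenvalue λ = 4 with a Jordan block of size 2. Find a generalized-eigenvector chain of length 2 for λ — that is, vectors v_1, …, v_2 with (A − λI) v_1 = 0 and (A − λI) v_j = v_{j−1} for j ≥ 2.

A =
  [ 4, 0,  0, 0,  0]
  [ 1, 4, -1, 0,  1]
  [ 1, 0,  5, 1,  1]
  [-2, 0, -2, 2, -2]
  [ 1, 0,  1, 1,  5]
A Jordan chain for λ = 4 of length 2:
v_1 = (0, 1, 1, -2, 1)ᵀ
v_2 = (1, 0, 0, 0, 0)ᵀ

Let N = A − (4)·I. We want v_2 with N^2 v_2 = 0 but N^1 v_2 ≠ 0; then v_{j-1} := N · v_j for j = 2, …, 2.

Pick v_2 = (1, 0, 0, 0, 0)ᵀ.
Then v_1 = N · v_2 = (0, 1, 1, -2, 1)ᵀ.

Sanity check: (A − (4)·I) v_1 = (0, 0, 0, 0, 0)ᵀ = 0. ✓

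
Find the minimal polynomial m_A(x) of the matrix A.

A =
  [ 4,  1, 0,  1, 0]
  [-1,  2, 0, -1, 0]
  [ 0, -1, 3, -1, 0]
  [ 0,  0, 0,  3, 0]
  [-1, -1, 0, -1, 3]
x^3 - 9*x^2 + 27*x - 27

The characteristic polynomial is χ_A(x) = (x - 3)^5, so the eigenvalues are known. The minimal polynomial is
  m_A(x) = Π_λ (x − λ)^{k_λ}
where k_λ is the size of the *largest* Jordan block for λ (equivalently, the smallest k with (A − λI)^k v = 0 for every generalised eigenvector v of λ).

  λ = 3: largest Jordan block has size 3, contributing (x − 3)^3

So m_A(x) = (x - 3)^3 = x^3 - 9*x^2 + 27*x - 27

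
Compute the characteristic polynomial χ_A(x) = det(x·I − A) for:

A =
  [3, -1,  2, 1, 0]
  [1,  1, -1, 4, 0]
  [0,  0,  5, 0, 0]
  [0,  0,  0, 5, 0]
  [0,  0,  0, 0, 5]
x^5 - 19*x^4 + 139*x^3 - 485*x^2 + 800*x - 500

Expanding det(x·I − A) (e.g. by cofactor expansion or by noting that A is similar to its Jordan form J, which has the same characteristic polynomial as A) gives
  χ_A(x) = x^5 - 19*x^4 + 139*x^3 - 485*x^2 + 800*x - 500
which factors as (x - 5)^3*(x - 2)^2. The eigenvalues (with algebraic multiplicities) are λ = 2 with multiplicity 2, λ = 5 with multiplicity 3.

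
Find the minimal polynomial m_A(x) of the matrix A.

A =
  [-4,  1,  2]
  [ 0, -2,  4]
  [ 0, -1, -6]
x^2 + 8*x + 16

The characteristic polynomial is χ_A(x) = (x + 4)^3, so the eigenvalues are known. The minimal polynomial is
  m_A(x) = Π_λ (x − λ)^{k_λ}
where k_λ is the size of the *largest* Jordan block for λ (equivalently, the smallest k with (A − λI)^k v = 0 for every generalised eigenvector v of λ).

  λ = -4: largest Jordan block has size 2, contributing (x + 4)^2

So m_A(x) = (x + 4)^2 = x^2 + 8*x + 16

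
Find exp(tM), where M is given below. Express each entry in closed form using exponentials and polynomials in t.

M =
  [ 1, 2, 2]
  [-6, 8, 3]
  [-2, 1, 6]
e^{tM} =
  [-4*t*exp(5*t) + exp(5*t), 2*t*exp(5*t), 2*t*exp(5*t)]
  [-6*t*exp(5*t), 3*t*exp(5*t) + exp(5*t), 3*t*exp(5*t)]
  [-2*t*exp(5*t), t*exp(5*t), t*exp(5*t) + exp(5*t)]

Strategy: write M = P · J · P⁻¹ where J is a Jordan canonical form, so e^{tM} = P · e^{tJ} · P⁻¹, and e^{tJ} can be computed block-by-block.

M has Jordan form
J =
  [5, 1, 0]
  [0, 5, 0]
  [0, 0, 5]
(up to reordering of blocks).

Per-block formulas:
  For a 1×1 block at λ = 5: exp(t · [5]) = [e^(5t)].
  For a 2×2 Jordan block J_2(5): exp(t · J_2(5)) = e^(5t)·(I + t·N), where N is the 2×2 nilpotent shift.

After assembling e^{tJ} and conjugating by P, we get:

e^{tM} =
  [-4*t*exp(5*t) + exp(5*t), 2*t*exp(5*t), 2*t*exp(5*t)]
  [-6*t*exp(5*t), 3*t*exp(5*t) + exp(5*t), 3*t*exp(5*t)]
  [-2*t*exp(5*t), t*exp(5*t), t*exp(5*t) + exp(5*t)]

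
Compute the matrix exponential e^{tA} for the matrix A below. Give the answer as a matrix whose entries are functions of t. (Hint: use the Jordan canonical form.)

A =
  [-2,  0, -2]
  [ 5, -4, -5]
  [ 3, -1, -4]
e^{tA} =
  [-4*t*exp(-3*t) + 6*exp(-3*t) - 5*exp(-4*t), 2*t*exp(-3*t) - 2*exp(-3*t) + 2*exp(-4*t), -2*t*exp(-3*t)]
  [-10*t*exp(-3*t) + 15*exp(-3*t) - 15*exp(-4*t), 5*t*exp(-3*t) - 5*exp(-3*t) + 6*exp(-4*t), -5*t*exp(-3*t)]
  [-2*t*exp(-3*t) + 5*exp(-3*t) - 5*exp(-4*t), t*exp(-3*t) - 2*exp(-3*t) + 2*exp(-4*t), -t*exp(-3*t) + exp(-3*t)]

Strategy: write A = P · J · P⁻¹ where J is a Jordan canonical form, so e^{tA} = P · e^{tJ} · P⁻¹, and e^{tJ} can be computed block-by-block.

A has Jordan form
J =
  [-4,  0,  0]
  [ 0, -3,  1]
  [ 0,  0, -3]
(up to reordering of blocks).

Per-block formulas:
  For a 2×2 Jordan block J_2(-3): exp(t · J_2(-3)) = e^(-3t)·(I + t·N), where N is the 2×2 nilpotent shift.
  For a 1×1 block at λ = -4: exp(t · [-4]) = [e^(-4t)].

After assembling e^{tJ} and conjugating by P, we get:

e^{tA} =
  [-4*t*exp(-3*t) + 6*exp(-3*t) - 5*exp(-4*t), 2*t*exp(-3*t) - 2*exp(-3*t) + 2*exp(-4*t), -2*t*exp(-3*t)]
  [-10*t*exp(-3*t) + 15*exp(-3*t) - 15*exp(-4*t), 5*t*exp(-3*t) - 5*exp(-3*t) + 6*exp(-4*t), -5*t*exp(-3*t)]
  [-2*t*exp(-3*t) + 5*exp(-3*t) - 5*exp(-4*t), t*exp(-3*t) - 2*exp(-3*t) + 2*exp(-4*t), -t*exp(-3*t) + exp(-3*t)]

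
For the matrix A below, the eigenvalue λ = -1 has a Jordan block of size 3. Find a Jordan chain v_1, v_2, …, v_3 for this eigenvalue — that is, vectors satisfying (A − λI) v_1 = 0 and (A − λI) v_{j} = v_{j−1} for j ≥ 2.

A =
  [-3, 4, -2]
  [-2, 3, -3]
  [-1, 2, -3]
A Jordan chain for λ = -1 of length 3:
v_1 = (-2, -1, 0)ᵀ
v_2 = (-2, -2, -1)ᵀ
v_3 = (1, 0, 0)ᵀ

Let N = A − (-1)·I. We want v_3 with N^3 v_3 = 0 but N^2 v_3 ≠ 0; then v_{j-1} := N · v_j for j = 3, …, 2.

Pick v_3 = (1, 0, 0)ᵀ.
Then v_2 = N · v_3 = (-2, -2, -1)ᵀ.
Then v_1 = N · v_2 = (-2, -1, 0)ᵀ.

Sanity check: (A − (-1)·I) v_1 = (0, 0, 0)ᵀ = 0. ✓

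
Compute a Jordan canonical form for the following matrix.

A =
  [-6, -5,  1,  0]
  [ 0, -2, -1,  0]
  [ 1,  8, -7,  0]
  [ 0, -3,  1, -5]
J_3(-5) ⊕ J_1(-5)

The characteristic polynomial is
  det(x·I − A) = x^4 + 20*x^3 + 150*x^2 + 500*x + 625 = (x + 5)^4

Eigenvalues and multiplicities (the geometric multiplicity of λ is n − rank(A − λI), which equals the number of Jordan blocks for λ):
  λ = -5: algebraic multiplicity = 4, geometric multiplicity = 2

Determining the block sizes for each eigenvalue:
  λ = -5: with am = 4 and gm = 2, the partition is not yet determined (e.g. several partitions of 4 into 2 parts exist). Let N = A − (-5)·I. Computing rank(N^1) = 2, rank(N^2) = 1, rank(N^3) = 0; the number of blocks of size ≥ j is rank(N^{j−1}) − rank(N^j), giving [2, 1, 1]. So we have 1 block(s) of size 3, 1 block(s) of size 1 → block sizes [3, 1]

Assembling the blocks gives a Jordan form
J =
  [-5,  1,  0,  0]
  [ 0, -5,  1,  0]
  [ 0,  0, -5,  0]
  [ 0,  0,  0, -5]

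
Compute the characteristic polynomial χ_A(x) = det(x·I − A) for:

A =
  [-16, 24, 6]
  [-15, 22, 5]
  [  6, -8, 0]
x^3 - 6*x^2 + 12*x - 8

Expanding det(x·I − A) (e.g. by cofactor expansion or by noting that A is similar to its Jordan form J, which has the same characteristic polynomial as A) gives
  χ_A(x) = x^3 - 6*x^2 + 12*x - 8
which factors as (x - 2)^3. The eigenvalues (with algebraic multiplicities) are λ = 2 with multiplicity 3.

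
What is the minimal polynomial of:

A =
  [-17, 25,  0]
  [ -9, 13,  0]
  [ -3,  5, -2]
x^2 + 4*x + 4

The characteristic polynomial is χ_A(x) = (x + 2)^3, so the eigenvalues are known. The minimal polynomial is
  m_A(x) = Π_λ (x − λ)^{k_λ}
where k_λ is the size of the *largest* Jordan block for λ (equivalently, the smallest k with (A − λI)^k v = 0 for every generalised eigenvector v of λ).

  λ = -2: largest Jordan block has size 2, contributing (x + 2)^2

So m_A(x) = (x + 2)^2 = x^2 + 4*x + 4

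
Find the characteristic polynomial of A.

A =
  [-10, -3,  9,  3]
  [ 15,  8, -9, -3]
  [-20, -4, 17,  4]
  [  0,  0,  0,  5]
x^4 - 20*x^3 + 150*x^2 - 500*x + 625

Expanding det(x·I − A) (e.g. by cofactor expansion or by noting that A is similar to its Jordan form J, which has the same characteristic polynomial as A) gives
  χ_A(x) = x^4 - 20*x^3 + 150*x^2 - 500*x + 625
which factors as (x - 5)^4. The eigenvalues (with algebraic multiplicities) are λ = 5 with multiplicity 4.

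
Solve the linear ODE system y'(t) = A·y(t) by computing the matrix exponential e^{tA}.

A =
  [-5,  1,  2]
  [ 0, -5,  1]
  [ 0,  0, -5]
e^{tA} =
  [exp(-5*t), t*exp(-5*t), t^2*exp(-5*t)/2 + 2*t*exp(-5*t)]
  [0, exp(-5*t), t*exp(-5*t)]
  [0, 0, exp(-5*t)]

Strategy: write A = P · J · P⁻¹ where J is a Jordan canonical form, so e^{tA} = P · e^{tJ} · P⁻¹, and e^{tJ} can be computed block-by-block.

A has Jordan form
J =
  [-5,  1,  0]
  [ 0, -5,  1]
  [ 0,  0, -5]
(up to reordering of blocks).

Per-block formulas:
  For a 3×3 Jordan block J_3(-5): exp(t · J_3(-5)) = e^(-5t)·(I + t·N + (t^2/2)·N^2), where N is the 3×3 nilpotent shift.

After assembling e^{tJ} and conjugating by P, we get:

e^{tA} =
  [exp(-5*t), t*exp(-5*t), t^2*exp(-5*t)/2 + 2*t*exp(-5*t)]
  [0, exp(-5*t), t*exp(-5*t)]
  [0, 0, exp(-5*t)]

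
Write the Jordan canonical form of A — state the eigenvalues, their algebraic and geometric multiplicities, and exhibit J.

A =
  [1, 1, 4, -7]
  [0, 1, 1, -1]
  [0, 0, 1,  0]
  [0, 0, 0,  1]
J_3(1) ⊕ J_1(1)

The characteristic polynomial is
  det(x·I − A) = x^4 - 4*x^3 + 6*x^2 - 4*x + 1 = (x - 1)^4

Eigenvalues and multiplicities (the geometric multiplicity of λ is n − rank(A − λI), which equals the number of Jordan blocks for λ):
  λ = 1: algebraic multiplicity = 4, geometric multiplicity = 2

Determining the block sizes for each eigenvalue:
  λ = 1: with am = 4 and gm = 2, the partition is not yet determined (e.g. several partitions of 4 into 2 parts exist). Let N = A − (1)·I. Computing rank(N^1) = 2, rank(N^2) = 1, rank(N^3) = 0; the number of blocks of size ≥ j is rank(N^{j−1}) − rank(N^j), giving [2, 1, 1]. So we have 1 block(s) of size 3, 1 block(s) of size 1 → block sizes [3, 1]

Assembling the blocks gives a Jordan form
J =
  [1, 1, 0, 0]
  [0, 1, 1, 0]
  [0, 0, 1, 0]
  [0, 0, 0, 1]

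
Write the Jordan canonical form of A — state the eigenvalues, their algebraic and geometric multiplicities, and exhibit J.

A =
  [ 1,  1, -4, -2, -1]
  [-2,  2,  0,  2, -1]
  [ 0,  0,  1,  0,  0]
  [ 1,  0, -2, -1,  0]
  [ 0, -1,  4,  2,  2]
J_3(1) ⊕ J_1(1) ⊕ J_1(1)

The characteristic polynomial is
  det(x·I − A) = x^5 - 5*x^4 + 10*x^3 - 10*x^2 + 5*x - 1 = (x - 1)^5

Eigenvalues and multiplicities (the geometric multiplicity of λ is n − rank(A − λI), which equals the number of Jordan blocks for λ):
  λ = 1: algebraic multiplicity = 5, geometric multiplicity = 3

Determining the block sizes for each eigenvalue:
  λ = 1: with am = 5 and gm = 3, the partition is not yet determined (e.g. several partitions of 5 into 3 parts exist). Let N = A − (1)·I. Computing rank(N^1) = 2, rank(N^2) = 1, rank(N^3) = 0; the number of blocks of size ≥ j is rank(N^{j−1}) − rank(N^j), giving [3, 1, 1]. So we have 1 block(s) of size 3, 2 block(s) of size 1 → block sizes [3, 1, 1]

Assembling the blocks gives a Jordan form
J =
  [1, 1, 0, 0, 0]
  [0, 1, 1, 0, 0]
  [0, 0, 1, 0, 0]
  [0, 0, 0, 1, 0]
  [0, 0, 0, 0, 1]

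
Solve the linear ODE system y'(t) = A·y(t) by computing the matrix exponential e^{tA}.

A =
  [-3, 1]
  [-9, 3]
e^{tA} =
  [1 - 3*t, t]
  [-9*t, 3*t + 1]

Strategy: write A = P · J · P⁻¹ where J is a Jordan canonical form, so e^{tA} = P · e^{tJ} · P⁻¹, and e^{tJ} can be computed block-by-block.

A has Jordan form
J =
  [0, 1]
  [0, 0]
(up to reordering of blocks).

Per-block formulas:
  For a 2×2 Jordan block J_2(0): exp(t · J_2(0)) = e^(0t)·(I + t·N), where N is the 2×2 nilpotent shift.

After assembling e^{tJ} and conjugating by P, we get:

e^{tA} =
  [1 - 3*t, t]
  [-9*t, 3*t + 1]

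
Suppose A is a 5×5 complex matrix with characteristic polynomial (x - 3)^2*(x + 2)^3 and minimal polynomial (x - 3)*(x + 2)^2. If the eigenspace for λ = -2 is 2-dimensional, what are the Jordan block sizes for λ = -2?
Block sizes for λ = -2: [2, 1]

Step 1 — from the characteristic polynomial, algebraic multiplicity of λ = -2 is 3. From dim ker(A − (-2)·I) = 2, there are exactly 2 Jordan blocks for λ = -2.
Step 2 — from the minimal polynomial, the factor (x + 2)^2 tells us the largest block for λ = -2 has size 2.
Step 3 — with total size 3, 2 blocks, and largest block 2, the block sizes (in nonincreasing order) are [2, 1].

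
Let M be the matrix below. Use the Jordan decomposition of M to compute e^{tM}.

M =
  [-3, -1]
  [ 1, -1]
e^{tM} =
  [-t*exp(-2*t) + exp(-2*t), -t*exp(-2*t)]
  [t*exp(-2*t), t*exp(-2*t) + exp(-2*t)]

Strategy: write M = P · J · P⁻¹ where J is a Jordan canonical form, so e^{tM} = P · e^{tJ} · P⁻¹, and e^{tJ} can be computed block-by-block.

M has Jordan form
J =
  [-2,  1]
  [ 0, -2]
(up to reordering of blocks).

Per-block formulas:
  For a 2×2 Jordan block J_2(-2): exp(t · J_2(-2)) = e^(-2t)·(I + t·N), where N is the 2×2 nilpotent shift.

After assembling e^{tJ} and conjugating by P, we get:

e^{tM} =
  [-t*exp(-2*t) + exp(-2*t), -t*exp(-2*t)]
  [t*exp(-2*t), t*exp(-2*t) + exp(-2*t)]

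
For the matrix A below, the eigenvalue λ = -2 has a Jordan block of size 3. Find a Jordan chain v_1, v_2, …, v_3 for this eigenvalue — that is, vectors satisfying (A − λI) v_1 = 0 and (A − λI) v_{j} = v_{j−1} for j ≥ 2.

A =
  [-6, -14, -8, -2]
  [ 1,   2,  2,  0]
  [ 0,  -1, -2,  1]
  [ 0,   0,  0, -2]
A Jordan chain for λ = -2 of length 3:
v_1 = (2, 0, -1, 0)ᵀ
v_2 = (-4, 1, 0, 0)ᵀ
v_3 = (1, 0, 0, 0)ᵀ

Let N = A − (-2)·I. We want v_3 with N^3 v_3 = 0 but N^2 v_3 ≠ 0; then v_{j-1} := N · v_j for j = 3, …, 2.

Pick v_3 = (1, 0, 0, 0)ᵀ.
Then v_2 = N · v_3 = (-4, 1, 0, 0)ᵀ.
Then v_1 = N · v_2 = (2, 0, -1, 0)ᵀ.

Sanity check: (A − (-2)·I) v_1 = (0, 0, 0, 0)ᵀ = 0. ✓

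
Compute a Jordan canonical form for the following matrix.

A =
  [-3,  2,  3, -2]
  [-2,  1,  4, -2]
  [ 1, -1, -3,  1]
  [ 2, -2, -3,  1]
J_3(-1) ⊕ J_1(-1)

The characteristic polynomial is
  det(x·I − A) = x^4 + 4*x^3 + 6*x^2 + 4*x + 1 = (x + 1)^4

Eigenvalues and multiplicities (the geometric multiplicity of λ is n − rank(A − λI), which equals the number of Jordan blocks for λ):
  λ = -1: algebraic multiplicity = 4, geometric multiplicity = 2

Determining the block sizes for each eigenvalue:
  λ = -1: with am = 4 and gm = 2, the partition is not yet determined (e.g. several partitions of 4 into 2 parts exist). Let N = A − (-1)·I. Computing rank(N^1) = 2, rank(N^2) = 1, rank(N^3) = 0; the number of blocks of size ≥ j is rank(N^{j−1}) − rank(N^j), giving [2, 1, 1]. So we have 1 block(s) of size 3, 1 block(s) of size 1 → block sizes [3, 1]

Assembling the blocks gives a Jordan form
J =
  [-1,  1,  0,  0]
  [ 0, -1,  1,  0]
  [ 0,  0, -1,  0]
  [ 0,  0,  0, -1]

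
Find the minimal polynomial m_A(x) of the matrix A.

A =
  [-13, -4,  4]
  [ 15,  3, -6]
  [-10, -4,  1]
x^2 + 6*x + 9

The characteristic polynomial is χ_A(x) = (x + 3)^3, so the eigenvalues are known. The minimal polynomial is
  m_A(x) = Π_λ (x − λ)^{k_λ}
where k_λ is the size of the *largest* Jordan block for λ (equivalently, the smallest k with (A − λI)^k v = 0 for every generalised eigenvector v of λ).

  λ = -3: largest Jordan block has size 2, contributing (x + 3)^2

So m_A(x) = (x + 3)^2 = x^2 + 6*x + 9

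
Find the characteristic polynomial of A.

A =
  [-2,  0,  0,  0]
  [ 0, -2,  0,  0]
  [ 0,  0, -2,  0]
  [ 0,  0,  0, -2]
x^4 + 8*x^3 + 24*x^2 + 32*x + 16

Expanding det(x·I − A) (e.g. by cofactor expansion or by noting that A is similar to its Jordan form J, which has the same characteristic polynomial as A) gives
  χ_A(x) = x^4 + 8*x^3 + 24*x^2 + 32*x + 16
which factors as (x + 2)^4. The eigenvalues (with algebraic multiplicities) are λ = -2 with multiplicity 4.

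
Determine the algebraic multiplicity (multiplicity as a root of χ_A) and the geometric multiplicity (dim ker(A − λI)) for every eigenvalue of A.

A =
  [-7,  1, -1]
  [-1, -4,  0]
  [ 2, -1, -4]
λ = -5: alg = 3, geom = 1

Step 1 — factor the characteristic polynomial to read off the algebraic multiplicities:
  χ_A(x) = (x + 5)^3

Step 2 — compute geometric multiplicities via the rank-nullity identity g(λ) = n − rank(A − λI):
  rank(A − (-5)·I) = 2, so dim ker(A − (-5)·I) = n − 2 = 1

Summary:
  λ = -5: algebraic multiplicity = 3, geometric multiplicity = 1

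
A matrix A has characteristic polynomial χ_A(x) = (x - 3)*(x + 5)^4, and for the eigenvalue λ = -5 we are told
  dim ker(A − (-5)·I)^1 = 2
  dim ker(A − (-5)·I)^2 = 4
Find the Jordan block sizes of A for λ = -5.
Block sizes for λ = -5: [2, 2]

From the dimensions of kernels of powers, the number of Jordan blocks of size at least j is d_j − d_{j−1} where d_j = dim ker(N^j) (with d_0 = 0). Computing the differences gives [2, 2].
The number of blocks of size exactly k is (#blocks of size ≥ k) − (#blocks of size ≥ k + 1), so the partition is: 2 block(s) of size 2.
In nonincreasing order the block sizes are [2, 2].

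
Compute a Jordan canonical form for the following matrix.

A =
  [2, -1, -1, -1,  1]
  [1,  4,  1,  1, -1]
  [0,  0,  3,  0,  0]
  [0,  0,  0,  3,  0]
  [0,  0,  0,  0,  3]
J_2(3) ⊕ J_1(3) ⊕ J_1(3) ⊕ J_1(3)

The characteristic polynomial is
  det(x·I − A) = x^5 - 15*x^4 + 90*x^3 - 270*x^2 + 405*x - 243 = (x - 3)^5

Eigenvalues and multiplicities (the geometric multiplicity of λ is n − rank(A − λI), which equals the number of Jordan blocks for λ):
  λ = 3: algebraic multiplicity = 5, geometric multiplicity = 4

Determining the block sizes for each eigenvalue:
  λ = 3: 4 blocks summing to 5 forces exactly one block of size 2 and the rest size 1 → block sizes [2, 1, 1, 1]

Assembling the blocks gives a Jordan form
J =
  [3, 1, 0, 0, 0]
  [0, 3, 0, 0, 0]
  [0, 0, 3, 0, 0]
  [0, 0, 0, 3, 0]
  [0, 0, 0, 0, 3]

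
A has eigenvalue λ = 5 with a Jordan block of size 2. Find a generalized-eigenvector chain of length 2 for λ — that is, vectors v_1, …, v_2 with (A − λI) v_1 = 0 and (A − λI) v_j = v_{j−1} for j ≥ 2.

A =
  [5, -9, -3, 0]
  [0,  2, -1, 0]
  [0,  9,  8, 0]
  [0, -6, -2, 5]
A Jordan chain for λ = 5 of length 2:
v_1 = (-9, -3, 9, -6)ᵀ
v_2 = (0, 1, 0, 0)ᵀ

Let N = A − (5)·I. We want v_2 with N^2 v_2 = 0 but N^1 v_2 ≠ 0; then v_{j-1} := N · v_j for j = 2, …, 2.

Pick v_2 = (0, 1, 0, 0)ᵀ.
Then v_1 = N · v_2 = (-9, -3, 9, -6)ᵀ.

Sanity check: (A − (5)·I) v_1 = (0, 0, 0, 0)ᵀ = 0. ✓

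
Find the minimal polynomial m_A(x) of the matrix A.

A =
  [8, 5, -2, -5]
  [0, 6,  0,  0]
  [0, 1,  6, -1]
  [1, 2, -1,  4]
x^3 - 18*x^2 + 108*x - 216

The characteristic polynomial is χ_A(x) = (x - 6)^4, so the eigenvalues are known. The minimal polynomial is
  m_A(x) = Π_λ (x − λ)^{k_λ}
where k_λ is the size of the *largest* Jordan block for λ (equivalently, the smallest k with (A − λI)^k v = 0 for every generalised eigenvector v of λ).

  λ = 6: largest Jordan block has size 3, contributing (x − 6)^3

So m_A(x) = (x - 6)^3 = x^3 - 18*x^2 + 108*x - 216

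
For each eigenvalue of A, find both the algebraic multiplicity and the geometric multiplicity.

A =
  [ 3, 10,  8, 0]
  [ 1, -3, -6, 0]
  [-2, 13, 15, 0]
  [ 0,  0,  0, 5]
λ = 5: alg = 4, geom = 2

Step 1 — factor the characteristic polynomial to read off the algebraic multiplicities:
  χ_A(x) = (x - 5)^4

Step 2 — compute geometric multiplicities via the rank-nullity identity g(λ) = n − rank(A − λI):
  rank(A − (5)·I) = 2, so dim ker(A − (5)·I) = n − 2 = 2

Summary:
  λ = 5: algebraic multiplicity = 4, geometric multiplicity = 2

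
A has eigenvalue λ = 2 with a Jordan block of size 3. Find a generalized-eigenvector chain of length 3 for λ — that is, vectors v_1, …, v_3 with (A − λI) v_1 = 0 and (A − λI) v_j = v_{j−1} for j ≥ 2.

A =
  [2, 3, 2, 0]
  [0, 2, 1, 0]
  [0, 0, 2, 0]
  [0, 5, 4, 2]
A Jordan chain for λ = 2 of length 3:
v_1 = (3, 0, 0, 5)ᵀ
v_2 = (2, 1, 0, 4)ᵀ
v_3 = (0, 0, 1, 0)ᵀ

Let N = A − (2)·I. We want v_3 with N^3 v_3 = 0 but N^2 v_3 ≠ 0; then v_{j-1} := N · v_j for j = 3, …, 2.

Pick v_3 = (0, 0, 1, 0)ᵀ.
Then v_2 = N · v_3 = (2, 1, 0, 4)ᵀ.
Then v_1 = N · v_2 = (3, 0, 0, 5)ᵀ.

Sanity check: (A − (2)·I) v_1 = (0, 0, 0, 0)ᵀ = 0. ✓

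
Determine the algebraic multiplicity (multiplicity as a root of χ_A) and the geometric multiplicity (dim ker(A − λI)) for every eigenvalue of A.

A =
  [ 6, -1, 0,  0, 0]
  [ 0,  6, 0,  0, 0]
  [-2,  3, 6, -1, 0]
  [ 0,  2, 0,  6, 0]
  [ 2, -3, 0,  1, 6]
λ = 6: alg = 5, geom = 3

Step 1 — factor the characteristic polynomial to read off the algebraic multiplicities:
  χ_A(x) = (x - 6)^5

Step 2 — compute geometric multiplicities via the rank-nullity identity g(λ) = n − rank(A − λI):
  rank(A − (6)·I) = 2, so dim ker(A − (6)·I) = n − 2 = 3

Summary:
  λ = 6: algebraic multiplicity = 5, geometric multiplicity = 3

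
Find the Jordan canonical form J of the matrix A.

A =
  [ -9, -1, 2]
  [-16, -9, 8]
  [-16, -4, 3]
J_2(-5) ⊕ J_1(-5)

The characteristic polynomial is
  det(x·I − A) = x^3 + 15*x^2 + 75*x + 125 = (x + 5)^3

Eigenvalues and multiplicities (the geometric multiplicity of λ is n − rank(A − λI), which equals the number of Jordan blocks for λ):
  λ = -5: algebraic multiplicity = 3, geometric multiplicity = 2

Determining the block sizes for each eigenvalue:
  λ = -5: 2 blocks summing to 3 forces exactly one block of size 2 and the rest size 1 → block sizes [2, 1]

Assembling the blocks gives a Jordan form
J =
  [-5,  1,  0]
  [ 0, -5,  0]
  [ 0,  0, -5]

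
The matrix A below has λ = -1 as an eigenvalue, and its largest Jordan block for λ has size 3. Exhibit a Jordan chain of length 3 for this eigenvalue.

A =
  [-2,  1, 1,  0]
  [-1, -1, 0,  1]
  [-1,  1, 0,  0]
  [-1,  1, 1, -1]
A Jordan chain for λ = -1 of length 3:
v_1 = (-1, 0, -1, -1)ᵀ
v_2 = (-1, -1, -1, -1)ᵀ
v_3 = (1, 0, 0, 0)ᵀ

Let N = A − (-1)·I. We want v_3 with N^3 v_3 = 0 but N^2 v_3 ≠ 0; then v_{j-1} := N · v_j for j = 3, …, 2.

Pick v_3 = (1, 0, 0, 0)ᵀ.
Then v_2 = N · v_3 = (-1, -1, -1, -1)ᵀ.
Then v_1 = N · v_2 = (-1, 0, -1, -1)ᵀ.

Sanity check: (A − (-1)·I) v_1 = (0, 0, 0, 0)ᵀ = 0. ✓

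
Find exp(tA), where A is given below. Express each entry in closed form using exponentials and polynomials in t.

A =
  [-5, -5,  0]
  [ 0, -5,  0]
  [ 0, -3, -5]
e^{tA} =
  [exp(-5*t), -5*t*exp(-5*t), 0]
  [0, exp(-5*t), 0]
  [0, -3*t*exp(-5*t), exp(-5*t)]

Strategy: write A = P · J · P⁻¹ where J is a Jordan canonical form, so e^{tA} = P · e^{tJ} · P⁻¹, and e^{tJ} can be computed block-by-block.

A has Jordan form
J =
  [-5,  1,  0]
  [ 0, -5,  0]
  [ 0,  0, -5]
(up to reordering of blocks).

Per-block formulas:
  For a 1×1 block at λ = -5: exp(t · [-5]) = [e^(-5t)].
  For a 2×2 Jordan block J_2(-5): exp(t · J_2(-5)) = e^(-5t)·(I + t·N), where N is the 2×2 nilpotent shift.

After assembling e^{tJ} and conjugating by P, we get:

e^{tA} =
  [exp(-5*t), -5*t*exp(-5*t), 0]
  [0, exp(-5*t), 0]
  [0, -3*t*exp(-5*t), exp(-5*t)]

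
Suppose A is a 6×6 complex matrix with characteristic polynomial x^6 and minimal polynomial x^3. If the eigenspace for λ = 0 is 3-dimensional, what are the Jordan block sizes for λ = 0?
Block sizes for λ = 0: [3, 2, 1]

Step 1 — from the characteristic polynomial, algebraic multiplicity of λ = 0 is 6. From dim ker(A − (0)·I) = 3, there are exactly 3 Jordan blocks for λ = 0.
Step 2 — from the minimal polynomial, the factor (x − 0)^3 tells us the largest block for λ = 0 has size 3.
Step 3 — with total size 6, 3 blocks, and largest block 3, the block sizes (in nonincreasing order) are [3, 2, 1].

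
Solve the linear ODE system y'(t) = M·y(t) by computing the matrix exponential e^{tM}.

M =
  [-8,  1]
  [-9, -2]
e^{tM} =
  [-3*t*exp(-5*t) + exp(-5*t), t*exp(-5*t)]
  [-9*t*exp(-5*t), 3*t*exp(-5*t) + exp(-5*t)]

Strategy: write M = P · J · P⁻¹ where J is a Jordan canonical form, so e^{tM} = P · e^{tJ} · P⁻¹, and e^{tJ} can be computed block-by-block.

M has Jordan form
J =
  [-5,  1]
  [ 0, -5]
(up to reordering of blocks).

Per-block formulas:
  For a 2×2 Jordan block J_2(-5): exp(t · J_2(-5)) = e^(-5t)·(I + t·N), where N is the 2×2 nilpotent shift.

After assembling e^{tJ} and conjugating by P, we get:

e^{tM} =
  [-3*t*exp(-5*t) + exp(-5*t), t*exp(-5*t)]
  [-9*t*exp(-5*t), 3*t*exp(-5*t) + exp(-5*t)]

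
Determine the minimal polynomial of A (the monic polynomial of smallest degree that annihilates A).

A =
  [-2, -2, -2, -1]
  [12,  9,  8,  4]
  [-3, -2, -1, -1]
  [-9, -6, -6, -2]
x^2 - 2*x + 1

The characteristic polynomial is χ_A(x) = (x - 1)^4, so the eigenvalues are known. The minimal polynomial is
  m_A(x) = Π_λ (x − λ)^{k_λ}
where k_λ is the size of the *largest* Jordan block for λ (equivalently, the smallest k with (A − λI)^k v = 0 for every generalised eigenvector v of λ).

  λ = 1: largest Jordan block has size 2, contributing (x − 1)^2

So m_A(x) = (x - 1)^2 = x^2 - 2*x + 1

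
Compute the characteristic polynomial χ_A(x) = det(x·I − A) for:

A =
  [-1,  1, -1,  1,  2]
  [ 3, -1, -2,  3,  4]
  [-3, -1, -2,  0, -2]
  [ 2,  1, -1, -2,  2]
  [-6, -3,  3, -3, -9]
x^5 + 15*x^4 + 90*x^3 + 270*x^2 + 405*x + 243

Expanding det(x·I − A) (e.g. by cofactor expansion or by noting that A is similar to its Jordan form J, which has the same characteristic polynomial as A) gives
  χ_A(x) = x^5 + 15*x^4 + 90*x^3 + 270*x^2 + 405*x + 243
which factors as (x + 3)^5. The eigenvalues (with algebraic multiplicities) are λ = -3 with multiplicity 5.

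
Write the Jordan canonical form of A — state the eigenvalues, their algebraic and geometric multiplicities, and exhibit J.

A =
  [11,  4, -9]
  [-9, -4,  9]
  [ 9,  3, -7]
J_2(-1) ⊕ J_1(2)

The characteristic polynomial is
  det(x·I − A) = x^3 - 3*x - 2 = (x - 2)*(x + 1)^2

Eigenvalues and multiplicities (the geometric multiplicity of λ is n − rank(A − λI), which equals the number of Jordan blocks for λ):
  λ = -1: algebraic multiplicity = 2, geometric multiplicity = 1
  λ = 2: algebraic multiplicity = 1, geometric multiplicity = 1

Determining the block sizes for each eigenvalue:
  λ = -1: one block (gm = 1), so the single block has size am = 2 → block sizes [2]
  λ = 2: one block (gm = 1), so the single block has size am = 1 → block sizes [1]

Assembling the blocks gives a Jordan form
J =
  [-1,  1, 0]
  [ 0, -1, 0]
  [ 0,  0, 2]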